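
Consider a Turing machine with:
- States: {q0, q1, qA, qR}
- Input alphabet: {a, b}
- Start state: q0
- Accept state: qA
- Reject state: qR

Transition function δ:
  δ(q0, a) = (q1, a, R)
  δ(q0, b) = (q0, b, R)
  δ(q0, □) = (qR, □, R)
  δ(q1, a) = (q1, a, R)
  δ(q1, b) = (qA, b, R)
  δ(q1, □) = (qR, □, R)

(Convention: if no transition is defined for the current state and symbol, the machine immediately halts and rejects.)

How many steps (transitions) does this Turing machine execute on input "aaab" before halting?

Execution trace:
Initial: [q0]aaab
Step 1: δ(q0, a) = (q1, a, R) → a[q1]aab
Step 2: δ(q1, a) = (q1, a, R) → aa[q1]ab
Step 3: δ(q1, a) = (q1, a, R) → aaa[q1]b
Step 4: δ(q1, b) = (qA, b, R) → aaab[qA]□

The machine reaches the accept state qA and halts.

The machine executed 4 steps before halting.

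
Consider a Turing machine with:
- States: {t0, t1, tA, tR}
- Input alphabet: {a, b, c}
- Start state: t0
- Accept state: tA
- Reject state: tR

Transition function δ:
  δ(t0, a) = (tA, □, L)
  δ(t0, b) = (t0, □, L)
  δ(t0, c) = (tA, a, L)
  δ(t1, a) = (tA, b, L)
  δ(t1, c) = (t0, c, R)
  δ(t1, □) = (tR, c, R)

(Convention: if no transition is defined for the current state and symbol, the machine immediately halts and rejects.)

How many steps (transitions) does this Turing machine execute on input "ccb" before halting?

Execution trace:
Initial: [t0]ccb
Step 1: δ(t0, c) = (tA, a, L) → [tA]□acb

The machine reaches the accept state tA and halts.

The machine executed 1 step before halting.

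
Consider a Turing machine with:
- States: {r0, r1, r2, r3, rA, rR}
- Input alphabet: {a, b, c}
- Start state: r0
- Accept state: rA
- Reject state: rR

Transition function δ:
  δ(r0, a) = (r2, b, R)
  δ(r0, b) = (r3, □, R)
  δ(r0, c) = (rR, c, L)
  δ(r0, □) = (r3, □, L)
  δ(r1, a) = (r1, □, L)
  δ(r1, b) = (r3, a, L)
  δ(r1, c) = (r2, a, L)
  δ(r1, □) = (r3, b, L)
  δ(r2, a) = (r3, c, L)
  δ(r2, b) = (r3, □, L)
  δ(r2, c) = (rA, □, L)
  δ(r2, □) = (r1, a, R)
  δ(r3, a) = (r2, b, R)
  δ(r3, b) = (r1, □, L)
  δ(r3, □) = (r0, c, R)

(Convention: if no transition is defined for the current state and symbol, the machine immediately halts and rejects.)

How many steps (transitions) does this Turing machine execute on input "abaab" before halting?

Execution trace:
Initial: [r0]abaab
Step 1: δ(r0, a) = (r2, b, R) → b[r2]baab
Step 2: δ(r2, b) = (r3, □, L) → [r3]b□aab
Step 3: δ(r3, b) = (r1, □, L) → [r1]□□□aab
Step 4: δ(r1, □) = (r3, b, L) → [r3]□b□□aab
Step 5: δ(r3, □) = (r0, c, R) → c[r0]b□□aab
Step 6: δ(r0, b) = (r3, □, R) → c□[r3]□□aab
Step 7: δ(r3, □) = (r0, c, R) → c□c[r0]□aab
Step 8: δ(r0, □) = (r3, □, L) → c□[r3]c□aab

No transition is defined for δ(r3, c). By convention the machine halts and rejects.

The machine executed 8 steps before halting.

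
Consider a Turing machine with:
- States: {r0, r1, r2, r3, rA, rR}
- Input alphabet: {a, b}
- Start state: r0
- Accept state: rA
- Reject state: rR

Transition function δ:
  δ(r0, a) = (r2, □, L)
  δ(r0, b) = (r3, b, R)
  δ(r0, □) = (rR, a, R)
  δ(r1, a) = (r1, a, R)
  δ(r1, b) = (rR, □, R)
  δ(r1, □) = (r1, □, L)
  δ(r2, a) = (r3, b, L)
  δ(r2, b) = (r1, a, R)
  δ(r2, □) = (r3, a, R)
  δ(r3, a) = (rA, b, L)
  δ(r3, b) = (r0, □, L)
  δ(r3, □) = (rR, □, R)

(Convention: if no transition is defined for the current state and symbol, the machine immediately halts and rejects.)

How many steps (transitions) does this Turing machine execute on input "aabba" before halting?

Execution trace:
Initial: [r0]aabba
Step 1: δ(r0, a) = (r2, □, L) → [r2]□□abba
Step 2: δ(r2, □) = (r3, a, R) → a[r3]□abba
Step 3: δ(r3, □) = (rR, □, R) → a□[rR]abba

The machine reaches the reject state rR and halts.

The machine executed 3 steps before halting.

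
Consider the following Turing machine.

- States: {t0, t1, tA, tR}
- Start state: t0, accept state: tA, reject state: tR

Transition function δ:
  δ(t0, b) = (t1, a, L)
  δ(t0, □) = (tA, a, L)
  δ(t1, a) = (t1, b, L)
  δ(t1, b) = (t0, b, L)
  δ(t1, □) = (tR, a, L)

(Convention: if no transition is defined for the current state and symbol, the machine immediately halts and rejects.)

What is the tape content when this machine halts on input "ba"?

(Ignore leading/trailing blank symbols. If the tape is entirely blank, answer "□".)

Execution trace:
Initial: [t0]ba
Step 1: δ(t0, b) = (t1, a, L) → [t1]□aa
Step 2: δ(t1, □) = (tR, a, L) → [tR]□aaa

The machine reaches the reject state tR and halts.

Final tape (ignoring leading/trailing blanks): aaa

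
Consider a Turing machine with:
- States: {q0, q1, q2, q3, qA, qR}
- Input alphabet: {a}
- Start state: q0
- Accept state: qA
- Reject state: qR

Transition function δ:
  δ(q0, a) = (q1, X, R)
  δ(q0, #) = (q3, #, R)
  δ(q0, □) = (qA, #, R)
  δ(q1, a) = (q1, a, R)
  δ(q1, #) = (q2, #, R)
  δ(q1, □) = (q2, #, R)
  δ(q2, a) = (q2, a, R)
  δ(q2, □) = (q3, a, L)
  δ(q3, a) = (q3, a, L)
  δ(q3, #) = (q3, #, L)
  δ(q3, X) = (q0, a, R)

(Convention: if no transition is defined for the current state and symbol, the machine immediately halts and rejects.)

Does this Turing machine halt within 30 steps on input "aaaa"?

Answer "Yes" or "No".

Execution trace:
Initial: [q0]aaaa
Step 1: δ(q0, a) = (q1, X, R) → X[q1]aaa
Step 2: δ(q1, a) = (q1, a, R) → Xa[q1]aa
Step 3: δ(q1, a) = (q1, a, R) → Xaa[q1]a
Step 4: δ(q1, a) = (q1, a, R) → Xaaa[q1]□
Step 5: δ(q1, □) = (q2, #, R) → Xaaa#[q2]□
Step 6: δ(q2, □) = (q3, a, L) → Xaaa[q3]#a
Step 7: δ(q3, #) = (q3, #, L) → Xaa[q3]a#a
Step 8: δ(q3, a) = (q3, a, L) → Xa[q3]aa#a
Step 9: δ(q3, a) = (q3, a, L) → X[q3]aaa#a
Step 10: δ(q3, a) = (q3, a, L) → [q3]Xaaa#a
Step 11: δ(q3, X) = (q0, a, R) → a[q0]aaa#a
Step 12: δ(q0, a) = (q1, X, R) → aX[q1]aa#a
Step 13: δ(q1, a) = (q1, a, R) → aXa[q1]a#a
Step 14: δ(q1, a) = (q1, a, R) → aXaa[q1]#a
Step 15: δ(q1, #) = (q2, #, R) → aXaa#[q2]a
Step 16: δ(q2, a) = (q2, a, R) → aXaa#a[q2]□
Step 17: δ(q2, □) = (q3, a, L) → aXaa#[q3]aa
Step 18: δ(q3, a) = (q3, a, L) → aXaa[q3]#aa
Step 19: δ(q3, #) = (q3, #, L) → aXa[q3]a#aa
Step 20: δ(q3, a) = (q3, a, L) → aX[q3]aa#aa
Step 21: δ(q3, a) = (q3, a, L) → a[q3]Xaa#aa
Step 22: δ(q3, X) = (q0, a, R) → aa[q0]aa#aa
Step 23: δ(q0, a) = (q1, X, R) → aaX[q1]a#aa
Step 24: δ(q1, a) = (q1, a, R) → aaXa[q1]#aa
Step 25: δ(q1, #) = (q2, #, R) → aaXa#[q2]aa
Step 26: δ(q2, a) = (q2, a, R) → aaXa#a[q2]a
Step 27: δ(q2, a) = (q2, a, R) → aaXa#aa[q2]□
Step 28: δ(q2, □) = (q3, a, L) → aaXa#a[q3]aa
Step 29: δ(q3, a) = (q3, a, L) → aaXa#[q3]aaa
Step 30: δ(q3, a) = (q3, a, L) → aaXa[q3]#aaa

The machine has not reached a halting state after 30 steps.
The machine did not halt within the 30-step bound.

Answer: No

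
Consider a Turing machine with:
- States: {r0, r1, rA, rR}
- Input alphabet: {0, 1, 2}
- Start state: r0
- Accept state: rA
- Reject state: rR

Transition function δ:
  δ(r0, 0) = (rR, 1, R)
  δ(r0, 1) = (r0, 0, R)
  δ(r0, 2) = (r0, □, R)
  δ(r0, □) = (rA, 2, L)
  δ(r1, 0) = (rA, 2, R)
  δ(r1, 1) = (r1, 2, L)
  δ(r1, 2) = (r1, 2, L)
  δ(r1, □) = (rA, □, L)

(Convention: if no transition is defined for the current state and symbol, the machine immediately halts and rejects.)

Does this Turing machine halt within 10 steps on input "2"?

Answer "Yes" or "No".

Execution trace:
Initial: [r0]2
Step 1: δ(r0, 2) = (r0, □, R) → □[r0]□
Step 2: δ(r0, □) = (rA, 2, L) → [rA]□2

The machine reaches the accept state rA and halts.
The machine halted after 2 steps (within the 10-step bound).

Answer: Yes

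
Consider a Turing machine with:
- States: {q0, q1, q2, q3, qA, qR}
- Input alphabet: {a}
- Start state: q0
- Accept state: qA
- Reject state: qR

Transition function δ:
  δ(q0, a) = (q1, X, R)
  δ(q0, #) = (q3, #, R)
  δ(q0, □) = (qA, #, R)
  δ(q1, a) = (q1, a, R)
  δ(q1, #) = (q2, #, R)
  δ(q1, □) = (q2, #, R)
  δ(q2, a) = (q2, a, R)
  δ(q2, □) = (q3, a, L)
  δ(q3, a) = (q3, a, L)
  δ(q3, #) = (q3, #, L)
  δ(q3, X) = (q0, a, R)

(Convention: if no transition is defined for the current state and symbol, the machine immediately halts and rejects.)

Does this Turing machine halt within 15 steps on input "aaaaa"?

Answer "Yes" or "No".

Execution trace:
Initial: [q0]aaaaa
Step 1: δ(q0, a) = (q1, X, R) → X[q1]aaaa
Step 2: δ(q1, a) = (q1, a, R) → Xa[q1]aaa
Step 3: δ(q1, a) = (q1, a, R) → Xaa[q1]aa
Step 4: δ(q1, a) = (q1, a, R) → Xaaa[q1]a
Step 5: δ(q1, a) = (q1, a, R) → Xaaaa[q1]□
Step 6: δ(q1, □) = (q2, #, R) → Xaaaa#[q2]□
Step 7: δ(q2, □) = (q3, a, L) → Xaaaa[q3]#a
Step 8: δ(q3, #) = (q3, #, L) → Xaaa[q3]a#a
Step 9: δ(q3, a) = (q3, a, L) → Xaa[q3]aa#a
Step 10: δ(q3, a) = (q3, a, L) → Xa[q3]aaa#a
Step 11: δ(q3, a) = (q3, a, L) → X[q3]aaaa#a
Step 12: δ(q3, a) = (q3, a, L) → [q3]Xaaaa#a
Step 13: δ(q3, X) = (q0, a, R) → a[q0]aaaa#a
Step 14: δ(q0, a) = (q1, X, R) → aX[q1]aaa#a
Step 15: δ(q1, a) = (q1, a, R) → aXa[q1]aa#a

The machine has not reached a halting state after 15 steps.
The machine did not halt within the 15-step bound.

Answer: No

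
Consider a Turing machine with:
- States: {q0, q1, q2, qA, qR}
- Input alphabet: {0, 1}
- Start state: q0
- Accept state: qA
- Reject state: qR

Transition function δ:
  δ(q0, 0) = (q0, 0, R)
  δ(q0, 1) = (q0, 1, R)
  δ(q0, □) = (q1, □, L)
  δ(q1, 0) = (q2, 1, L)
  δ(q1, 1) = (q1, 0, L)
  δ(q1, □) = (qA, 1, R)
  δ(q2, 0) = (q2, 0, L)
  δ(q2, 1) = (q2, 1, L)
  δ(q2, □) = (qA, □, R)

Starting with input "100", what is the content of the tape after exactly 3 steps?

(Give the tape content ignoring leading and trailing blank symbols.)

Execution trace:
Initial: [q0]100
Step 1: δ(q0, 1) = (q0, 1, R) → 1[q0]00
Step 2: δ(q0, 0) = (q0, 0, R) → 10[q0]0
Step 3: δ(q0, 0) = (q0, 0, R) → 100[q0]□

After 3 steps, the tape (ignoring leading/trailing blanks) is: 100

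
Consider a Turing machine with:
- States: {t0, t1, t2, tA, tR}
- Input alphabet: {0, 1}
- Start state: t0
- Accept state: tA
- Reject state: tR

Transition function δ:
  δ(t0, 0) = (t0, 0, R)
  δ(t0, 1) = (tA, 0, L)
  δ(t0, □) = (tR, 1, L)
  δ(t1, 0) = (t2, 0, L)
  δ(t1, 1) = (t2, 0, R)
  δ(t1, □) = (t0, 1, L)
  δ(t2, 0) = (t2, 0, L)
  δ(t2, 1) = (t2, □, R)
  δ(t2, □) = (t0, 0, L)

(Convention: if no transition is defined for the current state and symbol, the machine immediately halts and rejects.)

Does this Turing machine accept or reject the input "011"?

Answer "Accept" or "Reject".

Execution trace:
Initial: [t0]011
Step 1: δ(t0, 0) = (t0, 0, R) → 0[t0]11
Step 2: δ(t0, 1) = (tA, 0, L) → [tA]001

The machine reaches the accept state tA and halts.

Answer: Accept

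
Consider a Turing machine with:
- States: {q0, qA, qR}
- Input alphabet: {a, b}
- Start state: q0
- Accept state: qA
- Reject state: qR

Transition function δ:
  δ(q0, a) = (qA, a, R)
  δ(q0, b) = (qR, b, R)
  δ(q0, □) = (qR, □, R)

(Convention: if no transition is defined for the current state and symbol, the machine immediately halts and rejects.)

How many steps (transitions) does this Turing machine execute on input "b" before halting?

Execution trace:
Initial: [q0]b
Step 1: δ(q0, b) = (qR, b, R) → b[qR]□

The machine reaches the reject state qR and halts.

The machine executed 1 step before halting.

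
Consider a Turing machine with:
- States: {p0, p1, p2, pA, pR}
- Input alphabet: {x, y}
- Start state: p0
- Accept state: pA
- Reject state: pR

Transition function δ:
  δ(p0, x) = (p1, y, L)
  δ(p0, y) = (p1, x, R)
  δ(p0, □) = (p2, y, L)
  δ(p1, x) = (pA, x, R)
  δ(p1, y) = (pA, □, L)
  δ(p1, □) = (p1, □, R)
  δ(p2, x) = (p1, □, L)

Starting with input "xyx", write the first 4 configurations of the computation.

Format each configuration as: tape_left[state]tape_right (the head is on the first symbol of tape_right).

Transitions applied:
Step 1: δ(p0, x) = (p1, y, L)
Step 2: δ(p1, □) = (p1, □, R)
Step 3: δ(p1, y) = (pA, □, L)

The first 4 configurations are:
[p0]xyx ⊢ [p1]□yyx ⊢ □[p1]yyx ⊢ [pA]□□yx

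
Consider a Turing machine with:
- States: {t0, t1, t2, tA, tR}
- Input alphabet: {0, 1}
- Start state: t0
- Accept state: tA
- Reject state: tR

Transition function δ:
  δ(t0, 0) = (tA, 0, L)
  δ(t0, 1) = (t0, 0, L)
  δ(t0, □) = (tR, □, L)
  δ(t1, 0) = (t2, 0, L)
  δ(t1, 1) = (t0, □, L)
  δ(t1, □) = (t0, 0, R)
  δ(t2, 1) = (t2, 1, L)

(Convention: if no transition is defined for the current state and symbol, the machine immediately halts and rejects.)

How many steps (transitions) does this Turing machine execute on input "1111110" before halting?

Execution trace:
Initial: [t0]1111110
Step 1: δ(t0, 1) = (t0, 0, L) → [t0]□0111110
Step 2: δ(t0, □) = (tR, □, L) → [tR]□□0111110

The machine reaches the reject state tR and halts.

The machine executed 2 steps before halting.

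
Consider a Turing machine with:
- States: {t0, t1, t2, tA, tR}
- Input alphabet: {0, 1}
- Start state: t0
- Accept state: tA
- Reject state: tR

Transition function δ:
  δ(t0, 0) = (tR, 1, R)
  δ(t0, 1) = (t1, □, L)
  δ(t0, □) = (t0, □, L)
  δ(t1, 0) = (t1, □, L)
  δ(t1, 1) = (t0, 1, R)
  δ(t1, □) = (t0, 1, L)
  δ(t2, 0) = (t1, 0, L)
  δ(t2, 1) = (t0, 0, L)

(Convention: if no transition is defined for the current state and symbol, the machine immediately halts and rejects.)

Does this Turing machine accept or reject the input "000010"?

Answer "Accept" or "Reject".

Execution trace:
Initial: [t0]000010
Step 1: δ(t0, 0) = (tR, 1, R) → 1[tR]00010

The machine reaches the reject state tR and halts.

Answer: Reject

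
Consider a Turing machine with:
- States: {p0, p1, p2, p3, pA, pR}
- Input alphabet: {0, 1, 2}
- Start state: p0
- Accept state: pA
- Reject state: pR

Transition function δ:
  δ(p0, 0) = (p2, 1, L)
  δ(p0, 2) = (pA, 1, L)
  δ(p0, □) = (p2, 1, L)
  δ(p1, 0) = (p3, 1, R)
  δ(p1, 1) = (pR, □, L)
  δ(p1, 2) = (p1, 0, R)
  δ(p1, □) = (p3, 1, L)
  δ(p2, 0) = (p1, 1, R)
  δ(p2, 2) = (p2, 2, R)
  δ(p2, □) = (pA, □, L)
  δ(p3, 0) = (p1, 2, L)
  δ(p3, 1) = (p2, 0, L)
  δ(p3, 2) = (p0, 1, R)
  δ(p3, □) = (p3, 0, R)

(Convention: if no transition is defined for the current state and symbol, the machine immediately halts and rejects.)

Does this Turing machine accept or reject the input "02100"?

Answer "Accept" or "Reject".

Execution trace:
Initial: [p0]02100
Step 1: δ(p0, 0) = (p2, 1, L) → [p2]□12100
Step 2: δ(p2, □) = (pA, □, L) → [pA]□□12100

The machine reaches the accept state pA and halts.

Answer: Accept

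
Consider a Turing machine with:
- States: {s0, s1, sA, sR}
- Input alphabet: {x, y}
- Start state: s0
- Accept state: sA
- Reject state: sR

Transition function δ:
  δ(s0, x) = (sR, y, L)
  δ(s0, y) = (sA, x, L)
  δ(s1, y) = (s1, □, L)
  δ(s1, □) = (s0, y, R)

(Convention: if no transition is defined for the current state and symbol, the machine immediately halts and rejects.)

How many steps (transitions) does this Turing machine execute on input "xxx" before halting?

Execution trace:
Initial: [s0]xxx
Step 1: δ(s0, x) = (sR, y, L) → [sR]□yxx

The machine reaches the reject state sR and halts.

The machine executed 1 step before halting.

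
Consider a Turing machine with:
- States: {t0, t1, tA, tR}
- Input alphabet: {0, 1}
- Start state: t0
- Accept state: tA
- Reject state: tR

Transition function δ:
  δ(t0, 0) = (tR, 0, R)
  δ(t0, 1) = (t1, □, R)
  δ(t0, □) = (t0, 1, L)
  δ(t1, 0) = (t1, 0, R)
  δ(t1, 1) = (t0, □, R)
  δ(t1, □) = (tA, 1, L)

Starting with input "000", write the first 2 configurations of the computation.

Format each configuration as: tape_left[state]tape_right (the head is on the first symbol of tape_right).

Transitions applied:
Step 1: δ(t0, 0) = (tR, 0, R)

The first 2 configurations are:
[t0]000 ⊢ 0[tR]00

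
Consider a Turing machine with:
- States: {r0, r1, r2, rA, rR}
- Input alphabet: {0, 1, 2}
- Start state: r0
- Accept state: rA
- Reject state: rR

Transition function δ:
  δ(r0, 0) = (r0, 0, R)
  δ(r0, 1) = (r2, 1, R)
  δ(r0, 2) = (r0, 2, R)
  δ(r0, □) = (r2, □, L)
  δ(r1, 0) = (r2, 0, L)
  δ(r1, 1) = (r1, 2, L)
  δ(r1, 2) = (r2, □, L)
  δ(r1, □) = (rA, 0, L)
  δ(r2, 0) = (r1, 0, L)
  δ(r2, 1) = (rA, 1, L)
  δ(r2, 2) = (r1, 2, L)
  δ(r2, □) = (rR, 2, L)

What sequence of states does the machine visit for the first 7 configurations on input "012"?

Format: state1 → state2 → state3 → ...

Execution trace:
Initial: [r0]012
Step 1: δ(r0, 0) = (r0, 0, R) → 0[r0]12
Step 2: δ(r0, 1) = (r2, 1, R) → 01[r2]2
Step 3: δ(r2, 2) = (r1, 2, L) → 0[r1]12
Step 4: δ(r1, 1) = (r1, 2, L) → [r1]022
Step 5: δ(r1, 0) = (r2, 0, L) → [r2]□022
Step 6: δ(r2, □) = (rR, 2, L) → [rR]□2022

The machine reaches the reject state rR and halts.

State sequence: r0 → r0 → r2 → r1 → r1 → r2 → rR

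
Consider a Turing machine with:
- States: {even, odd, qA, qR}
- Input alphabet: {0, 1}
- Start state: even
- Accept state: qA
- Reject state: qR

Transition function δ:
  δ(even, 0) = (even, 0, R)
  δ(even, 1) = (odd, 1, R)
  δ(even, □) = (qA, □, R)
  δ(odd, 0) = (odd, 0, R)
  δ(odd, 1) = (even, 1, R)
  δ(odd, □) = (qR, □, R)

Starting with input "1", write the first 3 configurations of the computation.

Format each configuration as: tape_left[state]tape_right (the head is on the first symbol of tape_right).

Transitions applied:
Step 1: δ(even, 1) = (odd, 1, R)
Step 2: δ(odd, □) = (qR, □, R)

The first 3 configurations are:
[even]1 ⊢ 1[odd]□ ⊢ 1□[qR]□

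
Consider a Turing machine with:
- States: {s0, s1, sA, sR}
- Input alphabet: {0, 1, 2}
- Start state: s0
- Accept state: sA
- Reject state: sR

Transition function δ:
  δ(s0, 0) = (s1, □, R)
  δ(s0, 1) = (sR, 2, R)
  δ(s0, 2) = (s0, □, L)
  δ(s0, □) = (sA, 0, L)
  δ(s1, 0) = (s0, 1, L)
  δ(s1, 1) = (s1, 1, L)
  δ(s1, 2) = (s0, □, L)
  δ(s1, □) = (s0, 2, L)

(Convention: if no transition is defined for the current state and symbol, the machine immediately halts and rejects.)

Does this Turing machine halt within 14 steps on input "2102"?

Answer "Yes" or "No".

Execution trace:
Initial: [s0]2102
Step 1: δ(s0, 2) = (s0, □, L) → [s0]□□102
Step 2: δ(s0, □) = (sA, 0, L) → [sA]□0□102

The machine reaches the accept state sA and halts.
The machine halted after 2 steps (within the 14-step bound).

Answer: Yes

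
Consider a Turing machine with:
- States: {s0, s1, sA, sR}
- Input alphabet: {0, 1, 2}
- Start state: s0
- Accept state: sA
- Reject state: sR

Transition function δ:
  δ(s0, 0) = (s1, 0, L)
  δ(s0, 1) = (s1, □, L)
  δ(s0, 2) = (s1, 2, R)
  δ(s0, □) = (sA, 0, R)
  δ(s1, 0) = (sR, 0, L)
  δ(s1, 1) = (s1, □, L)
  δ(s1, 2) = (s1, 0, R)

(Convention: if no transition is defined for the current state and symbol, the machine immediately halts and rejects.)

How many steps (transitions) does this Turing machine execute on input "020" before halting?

Execution trace:
Initial: [s0]020
Step 1: δ(s0, 0) = (s1, 0, L) → [s1]□020

No transition is defined for δ(s1, □). By convention the machine halts and rejects.

The machine executed 1 step before halting.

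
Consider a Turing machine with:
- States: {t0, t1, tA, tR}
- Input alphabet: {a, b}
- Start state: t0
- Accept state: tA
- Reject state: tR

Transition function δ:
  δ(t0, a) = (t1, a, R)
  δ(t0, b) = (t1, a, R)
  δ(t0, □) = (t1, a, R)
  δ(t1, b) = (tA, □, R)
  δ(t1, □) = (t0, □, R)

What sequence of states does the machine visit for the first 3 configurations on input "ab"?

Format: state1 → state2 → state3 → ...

Execution trace:
Initial: [t0]ab
Step 1: δ(t0, a) = (t1, a, R) → a[t1]b
Step 2: δ(t1, b) = (tA, □, R) → a□[tA]□

The machine reaches the accept state tA and halts.

State sequence: t0 → t1 → tA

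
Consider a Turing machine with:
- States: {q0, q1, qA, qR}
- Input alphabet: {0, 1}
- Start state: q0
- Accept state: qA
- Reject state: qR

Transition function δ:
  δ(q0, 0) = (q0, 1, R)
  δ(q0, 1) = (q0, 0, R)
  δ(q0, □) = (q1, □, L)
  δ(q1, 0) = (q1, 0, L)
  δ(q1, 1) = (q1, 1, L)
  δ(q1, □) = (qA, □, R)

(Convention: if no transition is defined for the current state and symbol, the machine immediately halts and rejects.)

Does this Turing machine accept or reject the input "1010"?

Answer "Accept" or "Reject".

Execution trace:
Initial: [q0]1010
Step 1: δ(q0, 1) = (q0, 0, R) → 0[q0]010
Step 2: δ(q0, 0) = (q0, 1, R) → 01[q0]10
Step 3: δ(q0, 1) = (q0, 0, R) → 010[q0]0
Step 4: δ(q0, 0) = (q0, 1, R) → 0101[q0]□
Step 5: δ(q0, □) = (q1, □, L) → 010[q1]1□
Step 6: δ(q1, 1) = (q1, 1, L) → 01[q1]01□
Step 7: δ(q1, 0) = (q1, 0, L) → 0[q1]101□
Step 8: δ(q1, 1) = (q1, 1, L) → [q1]0101□
Step 9: δ(q1, 0) = (q1, 0, L) → [q1]□0101□
Step 10: δ(q1, □) = (qA, □, R) → □[qA]0101□

The machine reaches the accept state qA and halts.

Answer: Accept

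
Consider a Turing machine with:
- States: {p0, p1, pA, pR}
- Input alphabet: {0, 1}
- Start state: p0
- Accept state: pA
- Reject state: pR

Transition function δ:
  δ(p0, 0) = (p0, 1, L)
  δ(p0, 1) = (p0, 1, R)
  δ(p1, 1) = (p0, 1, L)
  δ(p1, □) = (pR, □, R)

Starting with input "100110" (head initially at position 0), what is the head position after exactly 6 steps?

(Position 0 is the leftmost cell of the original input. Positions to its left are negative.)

Execution trace (head position shown):
Step 0: [p0]100110  (head at position 0)
Step 1: move right → 1[p0]00110  (head at position 1)
Step 2: move left → [p0]110110  (head at position 0)
Step 3: move right → 1[p0]10110  (head at position 1)
Step 4: move right → 11[p0]0110  (head at position 2)
Step 5: move left → 1[p0]11110  (head at position 1)
Step 6: move right → 11[p0]1110  (head at position 2)

After 6 steps, the head is at position 2.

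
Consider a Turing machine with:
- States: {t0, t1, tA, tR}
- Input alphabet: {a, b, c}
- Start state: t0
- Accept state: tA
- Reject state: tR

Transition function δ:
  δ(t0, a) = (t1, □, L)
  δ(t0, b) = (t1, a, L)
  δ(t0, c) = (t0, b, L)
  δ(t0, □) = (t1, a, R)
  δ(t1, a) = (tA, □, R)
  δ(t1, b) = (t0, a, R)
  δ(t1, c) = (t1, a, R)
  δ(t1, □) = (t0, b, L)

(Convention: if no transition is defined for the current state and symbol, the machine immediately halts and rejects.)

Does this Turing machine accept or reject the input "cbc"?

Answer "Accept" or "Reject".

Execution trace:
Initial: [t0]cbc
Step 1: δ(t0, c) = (t0, b, L) → [t0]□bbc
Step 2: δ(t0, □) = (t1, a, R) → a[t1]bbc
Step 3: δ(t1, b) = (t0, a, R) → aa[t0]bc
Step 4: δ(t0, b) = (t1, a, L) → a[t1]aac
Step 5: δ(t1, a) = (tA, □, R) → a□[tA]ac

The machine reaches the accept state tA and halts.

Answer: Accept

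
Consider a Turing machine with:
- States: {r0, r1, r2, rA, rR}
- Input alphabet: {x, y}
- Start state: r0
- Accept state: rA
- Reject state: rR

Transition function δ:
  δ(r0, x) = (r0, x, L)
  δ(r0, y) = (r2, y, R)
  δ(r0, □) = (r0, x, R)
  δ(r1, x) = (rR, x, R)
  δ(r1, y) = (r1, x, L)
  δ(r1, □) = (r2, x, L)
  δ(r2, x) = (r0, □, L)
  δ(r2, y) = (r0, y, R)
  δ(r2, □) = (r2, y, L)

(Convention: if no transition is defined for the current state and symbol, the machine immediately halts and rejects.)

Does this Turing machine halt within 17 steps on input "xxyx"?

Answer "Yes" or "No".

Execution trace:
Initial: [r0]xxyx
Step 1: δ(r0, x) = (r0, x, L) → [r0]□xxyx
Step 2: δ(r0, □) = (r0, x, R) → x[r0]xxyx
Step 3: δ(r0, x) = (r0, x, L) → [r0]xxxyx
Step 4: δ(r0, x) = (r0, x, L) → [r0]□xxxyx
Step 5: δ(r0, □) = (r0, x, R) → x[r0]xxxyx
Step 6: δ(r0, x) = (r0, x, L) → [r0]xxxxyx
Step 7: δ(r0, x) = (r0, x, L) → [r0]□xxxxyx
Step 8: δ(r0, □) = (r0, x, R) → x[r0]xxxxyx
Step 9: δ(r0, x) = (r0, x, L) → [r0]xxxxxyx
Step 10: δ(r0, x) = (r0, x, L) → [r0]□xxxxxyx
Step 11: δ(r0, □) = (r0, x, R) → x[r0]xxxxxyx
Step 12: δ(r0, x) = (r0, x, L) → [r0]xxxxxxyx
Step 13: δ(r0, x) = (r0, x, L) → [r0]□xxxxxxyx
Step 14: δ(r0, □) = (r0, x, R) → x[r0]xxxxxxyx
Step 15: δ(r0, x) = (r0, x, L) → [r0]xxxxxxxyx
Step 16: δ(r0, x) = (r0, x, L) → [r0]□xxxxxxxyx
Step 17: δ(r0, □) = (r0, x, R) → x[r0]xxxxxxxyx

The machine has not reached a halting state after 17 steps.
The machine did not halt within the 17-step bound.

Answer: No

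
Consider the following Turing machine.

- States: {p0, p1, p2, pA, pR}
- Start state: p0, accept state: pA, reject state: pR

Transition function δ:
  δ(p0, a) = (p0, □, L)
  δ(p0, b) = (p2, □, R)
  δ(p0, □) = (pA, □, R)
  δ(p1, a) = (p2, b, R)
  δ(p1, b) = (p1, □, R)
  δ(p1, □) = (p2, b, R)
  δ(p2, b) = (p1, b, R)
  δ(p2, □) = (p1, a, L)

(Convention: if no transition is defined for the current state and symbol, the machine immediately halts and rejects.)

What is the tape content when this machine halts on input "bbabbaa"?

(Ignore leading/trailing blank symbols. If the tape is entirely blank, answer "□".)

Execution trace:
Initial: [p0]bbabbaa
Step 1: δ(p0, b) = (p2, □, R) → □[p2]babbaa
Step 2: δ(p2, b) = (p1, b, R) → □b[p1]abbaa
Step 3: δ(p1, a) = (p2, b, R) → □bb[p2]bbaa
Step 4: δ(p2, b) = (p1, b, R) → □bbb[p1]baa
Step 5: δ(p1, b) = (p1, □, R) → □bbb□[p1]aa
Step 6: δ(p1, a) = (p2, b, R) → □bbb□b[p2]a

No transition is defined for δ(p2, a). By convention the machine halts and rejects.

Final tape (ignoring leading/trailing blanks): bbb□ba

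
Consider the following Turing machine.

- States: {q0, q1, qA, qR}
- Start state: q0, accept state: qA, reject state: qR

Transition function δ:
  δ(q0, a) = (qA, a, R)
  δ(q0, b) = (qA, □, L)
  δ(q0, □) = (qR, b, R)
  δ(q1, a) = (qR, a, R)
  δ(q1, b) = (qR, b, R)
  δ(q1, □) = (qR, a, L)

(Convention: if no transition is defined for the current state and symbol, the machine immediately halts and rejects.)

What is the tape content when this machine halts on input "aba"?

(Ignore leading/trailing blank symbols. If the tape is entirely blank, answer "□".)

Execution trace:
Initial: [q0]aba
Step 1: δ(q0, a) = (qA, a, R) → a[qA]ba

The machine reaches the accept state qA and halts.

Final tape (ignoring leading/trailing blanks): aba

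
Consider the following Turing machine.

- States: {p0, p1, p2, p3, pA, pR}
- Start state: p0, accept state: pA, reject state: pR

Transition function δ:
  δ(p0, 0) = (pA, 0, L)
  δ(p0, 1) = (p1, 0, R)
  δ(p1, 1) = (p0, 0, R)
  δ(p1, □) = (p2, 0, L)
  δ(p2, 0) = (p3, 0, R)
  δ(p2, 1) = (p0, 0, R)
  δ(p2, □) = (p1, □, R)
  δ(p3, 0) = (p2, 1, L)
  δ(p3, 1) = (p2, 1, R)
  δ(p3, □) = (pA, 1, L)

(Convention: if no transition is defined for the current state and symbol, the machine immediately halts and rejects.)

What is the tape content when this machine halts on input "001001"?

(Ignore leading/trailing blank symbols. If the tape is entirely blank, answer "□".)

Execution trace:
Initial: [p0]001001
Step 1: δ(p0, 0) = (pA, 0, L) → [pA]□001001

The machine reaches the accept state pA and halts.

Final tape (ignoring leading/trailing blanks): 001001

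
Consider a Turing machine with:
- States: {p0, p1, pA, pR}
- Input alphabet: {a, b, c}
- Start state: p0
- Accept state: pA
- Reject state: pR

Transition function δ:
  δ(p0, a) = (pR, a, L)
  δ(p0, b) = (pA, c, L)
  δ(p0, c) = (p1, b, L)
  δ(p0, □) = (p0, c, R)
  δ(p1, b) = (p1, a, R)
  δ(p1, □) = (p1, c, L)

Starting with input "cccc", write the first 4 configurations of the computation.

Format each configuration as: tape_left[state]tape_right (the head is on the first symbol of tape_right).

Transitions applied:
Step 1: δ(p0, c) = (p1, b, L)
Step 2: δ(p1, □) = (p1, c, L)
Step 3: δ(p1, □) = (p1, c, L)

The first 4 configurations are:
[p0]cccc ⊢ [p1]□bccc ⊢ [p1]□cbccc ⊢ [p1]□ccbccc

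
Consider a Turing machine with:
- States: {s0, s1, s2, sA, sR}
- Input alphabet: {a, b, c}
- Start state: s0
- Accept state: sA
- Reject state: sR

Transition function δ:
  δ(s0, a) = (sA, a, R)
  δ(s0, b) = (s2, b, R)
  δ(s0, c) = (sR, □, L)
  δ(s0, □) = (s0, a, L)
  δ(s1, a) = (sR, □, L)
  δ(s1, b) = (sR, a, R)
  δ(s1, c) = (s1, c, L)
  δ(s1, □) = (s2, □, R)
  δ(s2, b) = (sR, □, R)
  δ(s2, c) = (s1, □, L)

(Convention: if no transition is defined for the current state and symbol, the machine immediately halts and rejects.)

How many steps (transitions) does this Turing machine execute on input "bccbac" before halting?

Execution trace:
Initial: [s0]bccbac
Step 1: δ(s0, b) = (s2, b, R) → b[s2]ccbac
Step 2: δ(s2, c) = (s1, □, L) → [s1]b□cbac
Step 3: δ(s1, b) = (sR, a, R) → a[sR]□cbac

The machine reaches the reject state sR and halts.

The machine executed 3 steps before halting.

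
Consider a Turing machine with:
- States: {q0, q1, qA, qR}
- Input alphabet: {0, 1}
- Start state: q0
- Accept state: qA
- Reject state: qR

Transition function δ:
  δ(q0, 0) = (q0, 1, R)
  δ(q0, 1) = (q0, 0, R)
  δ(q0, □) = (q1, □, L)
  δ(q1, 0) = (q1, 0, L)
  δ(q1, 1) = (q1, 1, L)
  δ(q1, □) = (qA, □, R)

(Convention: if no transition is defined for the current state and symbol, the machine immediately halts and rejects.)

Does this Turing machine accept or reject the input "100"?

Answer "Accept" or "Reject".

Execution trace:
Initial: [q0]100
Step 1: δ(q0, 1) = (q0, 0, R) → 0[q0]00
Step 2: δ(q0, 0) = (q0, 1, R) → 01[q0]0
Step 3: δ(q0, 0) = (q0, 1, R) → 011[q0]□
Step 4: δ(q0, □) = (q1, □, L) → 01[q1]1□
Step 5: δ(q1, 1) = (q1, 1, L) → 0[q1]11□
Step 6: δ(q1, 1) = (q1, 1, L) → [q1]011□
Step 7: δ(q1, 0) = (q1, 0, L) → [q1]□011□
Step 8: δ(q1, □) = (qA, □, R) → □[qA]011□

The machine reaches the accept state qA and halts.

Answer: Accept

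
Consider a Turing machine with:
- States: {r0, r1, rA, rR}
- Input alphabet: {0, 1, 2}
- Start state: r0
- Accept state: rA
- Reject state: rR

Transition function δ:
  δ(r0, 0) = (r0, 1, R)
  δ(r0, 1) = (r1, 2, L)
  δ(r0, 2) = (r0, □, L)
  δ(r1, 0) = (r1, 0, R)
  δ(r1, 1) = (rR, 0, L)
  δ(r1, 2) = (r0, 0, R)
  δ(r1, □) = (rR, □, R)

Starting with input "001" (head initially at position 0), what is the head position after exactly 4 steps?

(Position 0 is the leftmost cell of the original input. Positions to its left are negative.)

Execution trace (head position shown):
Step 0: [r0]001  (head at position 0)
Step 1: move right → 1[r0]01  (head at position 1)
Step 2: move right → 11[r0]1  (head at position 2)
Step 3: move left → 1[r1]12  (head at position 1)
Step 4: move left → [rR]102  (head at position 0)

After 4 steps, the head is at position 0.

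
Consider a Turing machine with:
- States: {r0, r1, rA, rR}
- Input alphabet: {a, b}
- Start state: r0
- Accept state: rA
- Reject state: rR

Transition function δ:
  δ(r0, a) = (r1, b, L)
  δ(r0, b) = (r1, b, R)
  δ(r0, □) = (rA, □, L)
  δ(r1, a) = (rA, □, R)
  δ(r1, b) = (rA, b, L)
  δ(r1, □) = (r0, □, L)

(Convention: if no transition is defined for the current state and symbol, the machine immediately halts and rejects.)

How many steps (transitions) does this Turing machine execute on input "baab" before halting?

Execution trace:
Initial: [r0]baab
Step 1: δ(r0, b) = (r1, b, R) → b[r1]aab
Step 2: δ(r1, a) = (rA, □, R) → b□[rA]ab

The machine reaches the accept state rA and halts.

The machine executed 2 steps before halting.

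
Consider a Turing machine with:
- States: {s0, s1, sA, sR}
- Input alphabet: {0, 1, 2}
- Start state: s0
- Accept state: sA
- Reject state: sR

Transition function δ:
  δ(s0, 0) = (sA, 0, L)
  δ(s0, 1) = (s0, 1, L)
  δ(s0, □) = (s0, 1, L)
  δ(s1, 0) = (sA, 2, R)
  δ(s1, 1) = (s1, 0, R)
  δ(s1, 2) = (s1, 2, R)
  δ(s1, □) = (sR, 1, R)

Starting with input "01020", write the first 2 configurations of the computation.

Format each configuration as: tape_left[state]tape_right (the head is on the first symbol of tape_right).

Transitions applied:
Step 1: δ(s0, 0) = (sA, 0, L)

The first 2 configurations are:
[s0]01020 ⊢ [sA]□01020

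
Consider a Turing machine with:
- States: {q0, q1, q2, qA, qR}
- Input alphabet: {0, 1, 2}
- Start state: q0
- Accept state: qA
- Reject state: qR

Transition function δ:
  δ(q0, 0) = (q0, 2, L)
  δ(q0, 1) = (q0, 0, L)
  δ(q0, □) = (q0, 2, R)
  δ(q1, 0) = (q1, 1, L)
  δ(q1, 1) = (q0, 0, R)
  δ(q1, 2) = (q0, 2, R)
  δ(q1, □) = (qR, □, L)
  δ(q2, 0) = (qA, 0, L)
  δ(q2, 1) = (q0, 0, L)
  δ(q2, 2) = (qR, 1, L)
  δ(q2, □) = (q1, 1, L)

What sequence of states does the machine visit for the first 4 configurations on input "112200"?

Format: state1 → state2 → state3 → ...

Execution trace:
Initial: [q0]112200
Step 1: δ(q0, 1) = (q0, 0, L) → [q0]□012200
Step 2: δ(q0, □) = (q0, 2, R) → 2[q0]012200
Step 3: δ(q0, 0) = (q0, 2, L) → [q0]2212200

No transition is defined for δ(q0, 2). By convention the machine halts and rejects.

State sequence: q0 → q0 → q0 → q0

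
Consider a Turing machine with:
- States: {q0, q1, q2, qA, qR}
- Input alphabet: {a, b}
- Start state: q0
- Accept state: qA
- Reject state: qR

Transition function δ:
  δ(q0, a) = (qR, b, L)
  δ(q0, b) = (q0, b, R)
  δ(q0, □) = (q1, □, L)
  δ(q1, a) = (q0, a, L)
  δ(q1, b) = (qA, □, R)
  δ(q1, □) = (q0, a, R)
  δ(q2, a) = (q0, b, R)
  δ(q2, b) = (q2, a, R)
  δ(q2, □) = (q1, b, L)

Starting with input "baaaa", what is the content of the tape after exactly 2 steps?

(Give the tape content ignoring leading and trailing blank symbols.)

Execution trace:
Initial: [q0]baaaa
Step 1: δ(q0, b) = (q0, b, R) → b[q0]aaaa
Step 2: δ(q0, a) = (qR, b, L) → [qR]bbaaa

The machine reaches the reject state qR and halts.

After 2 steps, the tape (ignoring leading/trailing blanks) is: bbaaa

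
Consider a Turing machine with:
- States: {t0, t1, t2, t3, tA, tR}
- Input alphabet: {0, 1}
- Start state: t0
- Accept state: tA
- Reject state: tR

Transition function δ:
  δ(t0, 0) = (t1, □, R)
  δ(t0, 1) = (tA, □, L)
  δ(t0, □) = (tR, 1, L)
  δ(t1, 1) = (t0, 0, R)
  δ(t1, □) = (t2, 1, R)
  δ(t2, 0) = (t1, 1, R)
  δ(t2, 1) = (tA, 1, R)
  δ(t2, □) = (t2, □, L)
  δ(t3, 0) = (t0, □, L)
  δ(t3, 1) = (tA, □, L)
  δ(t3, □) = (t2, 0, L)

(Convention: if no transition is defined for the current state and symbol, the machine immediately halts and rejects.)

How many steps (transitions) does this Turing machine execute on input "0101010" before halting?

Execution trace:
Initial: [t0]0101010
Step 1: δ(t0, 0) = (t1, □, R) → □[t1]101010
Step 2: δ(t1, 1) = (t0, 0, R) → □0[t0]01010
Step 3: δ(t0, 0) = (t1, □, R) → □0□[t1]1010
Step 4: δ(t1, 1) = (t0, 0, R) → □0□0[t0]010
Step 5: δ(t0, 0) = (t1, □, R) → □0□0□[t1]10
Step 6: δ(t1, 1) = (t0, 0, R) → □0□0□0[t0]0
Step 7: δ(t0, 0) = (t1, □, R) → □0□0□0□[t1]□
Step 8: δ(t1, □) = (t2, 1, R) → □0□0□0□1[t2]□
Step 9: δ(t2, □) = (t2, □, L) → □0□0□0□[t2]1□
Step 10: δ(t2, 1) = (tA, 1, R) → □0□0□0□1[tA]□

The machine reaches the accept state tA and halts.

The machine executed 10 steps before halting.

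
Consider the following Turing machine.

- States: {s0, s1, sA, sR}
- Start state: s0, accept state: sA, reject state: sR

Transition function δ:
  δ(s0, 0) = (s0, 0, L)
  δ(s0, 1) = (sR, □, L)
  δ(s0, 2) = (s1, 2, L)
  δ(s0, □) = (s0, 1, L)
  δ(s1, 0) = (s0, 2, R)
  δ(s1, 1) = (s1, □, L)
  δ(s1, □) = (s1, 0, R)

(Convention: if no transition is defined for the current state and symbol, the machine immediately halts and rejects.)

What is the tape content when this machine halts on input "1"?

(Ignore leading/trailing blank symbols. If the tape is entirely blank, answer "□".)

Execution trace:
Initial: [s0]1
Step 1: δ(s0, 1) = (sR, □, L) → [sR]□□

The machine reaches the reject state sR and halts.

Final tape (ignoring leading/trailing blanks): □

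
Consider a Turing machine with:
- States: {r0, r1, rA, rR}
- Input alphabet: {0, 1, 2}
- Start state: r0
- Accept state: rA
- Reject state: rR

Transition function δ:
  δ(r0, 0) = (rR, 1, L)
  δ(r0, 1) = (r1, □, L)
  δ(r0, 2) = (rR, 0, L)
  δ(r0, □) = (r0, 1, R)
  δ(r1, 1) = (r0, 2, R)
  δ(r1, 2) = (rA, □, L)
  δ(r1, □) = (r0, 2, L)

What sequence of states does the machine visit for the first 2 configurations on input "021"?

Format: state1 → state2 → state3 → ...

Execution trace:
Initial: [r0]021
Step 1: δ(r0, 0) = (rR, 1, L) → [rR]□121

The machine reaches the reject state rR and halts.

State sequence: r0 → rR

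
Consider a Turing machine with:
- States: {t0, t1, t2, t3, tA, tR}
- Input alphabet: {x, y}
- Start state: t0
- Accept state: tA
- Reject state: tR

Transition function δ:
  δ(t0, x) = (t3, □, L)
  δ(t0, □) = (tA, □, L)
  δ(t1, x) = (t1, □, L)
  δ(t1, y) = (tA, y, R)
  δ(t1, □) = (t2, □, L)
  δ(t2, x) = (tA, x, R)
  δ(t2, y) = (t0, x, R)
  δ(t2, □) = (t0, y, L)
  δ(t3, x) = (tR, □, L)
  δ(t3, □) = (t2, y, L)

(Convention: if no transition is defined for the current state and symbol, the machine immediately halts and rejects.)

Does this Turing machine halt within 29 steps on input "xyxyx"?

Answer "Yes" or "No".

Execution trace:
Initial: [t0]xyxyx
Step 1: δ(t0, x) = (t3, □, L) → [t3]□□yxyx
Step 2: δ(t3, □) = (t2, y, L) → [t2]□y□yxyx
Step 3: δ(t2, □) = (t0, y, L) → [t0]□yy□yxyx
Step 4: δ(t0, □) = (tA, □, L) → [tA]□□yy□yxyx

The machine reaches the accept state tA and halts.
The machine halted after 4 steps (within the 29-step bound).

Answer: Yes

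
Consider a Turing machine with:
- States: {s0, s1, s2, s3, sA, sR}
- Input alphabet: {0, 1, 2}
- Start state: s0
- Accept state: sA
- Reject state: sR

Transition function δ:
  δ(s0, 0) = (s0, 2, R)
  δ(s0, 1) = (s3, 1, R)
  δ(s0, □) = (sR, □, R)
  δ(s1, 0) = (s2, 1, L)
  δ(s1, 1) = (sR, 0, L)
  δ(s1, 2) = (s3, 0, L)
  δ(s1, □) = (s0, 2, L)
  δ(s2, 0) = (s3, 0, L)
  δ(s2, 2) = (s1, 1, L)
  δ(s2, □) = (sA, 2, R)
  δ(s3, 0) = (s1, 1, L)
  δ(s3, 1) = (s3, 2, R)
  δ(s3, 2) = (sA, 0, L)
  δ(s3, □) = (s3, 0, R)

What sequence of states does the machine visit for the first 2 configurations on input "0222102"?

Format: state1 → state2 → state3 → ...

Execution trace:
Initial: [s0]0222102
Step 1: δ(s0, 0) = (s0, 2, R) → 2[s0]222102

No transition is defined for δ(s0, 2). By convention the machine halts and rejects.

State sequence: s0 → s0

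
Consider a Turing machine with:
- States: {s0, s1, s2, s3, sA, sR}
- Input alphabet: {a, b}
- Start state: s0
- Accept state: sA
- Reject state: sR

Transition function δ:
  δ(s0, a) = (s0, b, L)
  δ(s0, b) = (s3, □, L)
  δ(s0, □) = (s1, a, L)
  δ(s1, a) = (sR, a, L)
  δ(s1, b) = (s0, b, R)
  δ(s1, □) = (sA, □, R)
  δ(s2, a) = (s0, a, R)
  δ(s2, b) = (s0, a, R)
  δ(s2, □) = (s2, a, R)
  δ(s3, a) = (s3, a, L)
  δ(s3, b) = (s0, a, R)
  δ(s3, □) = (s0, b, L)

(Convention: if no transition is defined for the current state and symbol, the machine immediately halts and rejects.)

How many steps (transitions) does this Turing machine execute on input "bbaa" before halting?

Execution trace:
Initial: [s0]bbaa
Step 1: δ(s0, b) = (s3, □, L) → [s3]□□baa
Step 2: δ(s3, □) = (s0, b, L) → [s0]□b□baa
Step 3: δ(s0, □) = (s1, a, L) → [s1]□ab□baa
Step 4: δ(s1, □) = (sA, □, R) → □[sA]ab□baa

The machine reaches the accept state sA and halts.

The machine executed 4 steps before halting.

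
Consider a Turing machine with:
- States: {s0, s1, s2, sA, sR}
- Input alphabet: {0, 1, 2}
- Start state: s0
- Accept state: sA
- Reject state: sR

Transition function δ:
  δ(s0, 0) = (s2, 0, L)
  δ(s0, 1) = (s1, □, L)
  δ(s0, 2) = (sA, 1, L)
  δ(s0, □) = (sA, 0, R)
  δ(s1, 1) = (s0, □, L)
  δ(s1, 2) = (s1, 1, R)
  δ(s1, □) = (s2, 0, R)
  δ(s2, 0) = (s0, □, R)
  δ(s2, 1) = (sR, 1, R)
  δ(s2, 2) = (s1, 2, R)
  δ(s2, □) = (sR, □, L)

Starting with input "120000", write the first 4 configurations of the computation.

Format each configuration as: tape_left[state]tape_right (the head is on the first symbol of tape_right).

Transitions applied:
Step 1: δ(s0, 1) = (s1, □, L)
Step 2: δ(s1, □) = (s2, 0, R)
Step 3: δ(s2, □) = (sR, □, L)

The first 4 configurations are:
[s0]120000 ⊢ [s1]□□20000 ⊢ 0[s2]□20000 ⊢ [sR]0□20000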